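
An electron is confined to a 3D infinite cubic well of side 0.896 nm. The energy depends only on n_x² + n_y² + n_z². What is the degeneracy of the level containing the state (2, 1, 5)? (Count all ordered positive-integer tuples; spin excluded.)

degeneracy = 6

The level has n_x² + n_y² + n_z² = 30. The ordered positive-integer solutions are (1, 2, 5), (1, 5, 2), (2, 1, 5), (2, 5, 1), (5, 1, 2), (5, 2, 1).
That gives 6 states.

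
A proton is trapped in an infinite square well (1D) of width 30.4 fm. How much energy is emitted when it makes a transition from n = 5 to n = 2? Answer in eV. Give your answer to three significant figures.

E_1 = h²/(8m_pL²) = 3.550×10^-14 J.
|ΔE| = |5² − 2²|·E_1 = 21·3.550×10^-14 J = 7.455×10^-13 J = 4.65×10^6 eV.

|ΔE| = 4.65×10^6 eV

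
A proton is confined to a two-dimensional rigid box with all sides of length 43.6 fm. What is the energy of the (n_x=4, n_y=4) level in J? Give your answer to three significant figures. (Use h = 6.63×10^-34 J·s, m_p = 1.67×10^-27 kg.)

For a 2D rectangular well E = (h²/8m_p)·Σ n_i²/L_i² = (6.63×10^-34)²/(8·1.67×10^-27) · [4²/(43.6 fm)² + 4²/(43.6 fm)²].
Evaluating gives E = 5.54×10^-13 J.

E = 5.54×10^-13 J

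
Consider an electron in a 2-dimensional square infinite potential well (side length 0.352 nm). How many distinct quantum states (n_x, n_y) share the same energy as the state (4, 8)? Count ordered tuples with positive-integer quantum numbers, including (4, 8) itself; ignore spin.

degeneracy = 2

The level has n_x² + n_y² = 80. The ordered positive-integer solutions are (4, 8), (8, 4).
That gives 2 states.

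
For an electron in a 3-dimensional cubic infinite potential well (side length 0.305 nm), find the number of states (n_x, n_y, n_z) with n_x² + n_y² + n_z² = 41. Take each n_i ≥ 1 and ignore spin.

degeneracy = 9

The level has n_x² + n_y² + n_z² = 41. The ordered positive-integer solutions are (1, 2, 6), (1, 6, 2), (2, 1, 6), (2, 6, 1), (3, 4, 4), (4, 3, 4), (4, 4, 3), (6, 1, 2), (6, 2, 1).
That gives 9 states.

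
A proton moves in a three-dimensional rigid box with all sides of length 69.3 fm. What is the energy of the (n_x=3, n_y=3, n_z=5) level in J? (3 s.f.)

E = 2.94×10^-13 J

For a 3D rectangular well E = (h²/8m_p)·Σ n_i²/L_i² = (6.626×10^-34)²/(8·1.673×10^-27) · [3²/(69.3 fm)² + 3²/(69.3 fm)² + 5²/(69.3 fm)²].
Evaluating gives E = 2.94×10^-13 J.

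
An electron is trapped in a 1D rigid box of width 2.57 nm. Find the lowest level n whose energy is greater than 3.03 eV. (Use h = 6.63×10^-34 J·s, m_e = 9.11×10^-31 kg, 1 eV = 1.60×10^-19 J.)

E_1 = h²/(8m_eL²) = 9.132×10^-21 J = 0.05708 eV.
Need n² > 3.03/0.05708 = 53.08, i.e. n > 7.286.
The smallest integer satisfying this is n = 8.

n = 8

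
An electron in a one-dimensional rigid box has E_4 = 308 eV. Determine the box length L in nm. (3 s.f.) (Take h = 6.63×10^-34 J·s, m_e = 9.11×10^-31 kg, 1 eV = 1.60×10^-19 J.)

L = 0.140 nm

From E_n = n²h²/(8m_eL²), L = n·h/√(8m_eE_n).
E_4 = 308 eV = 4.928×10^-17 J, so L = 4·6.63×10^-34/√(8·9.11×10^-31·4.928×10^-17) = 1.40×10^-10 m = 0.140 nm.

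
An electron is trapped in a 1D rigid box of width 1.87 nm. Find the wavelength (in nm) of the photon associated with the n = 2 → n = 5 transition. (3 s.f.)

λ = 549 nm

E_1 = h²/(8m_eL²) = 1.723×10^-20 J, so ΔE = (5² − 2²)E_1 = 3.618×10^-19 J.
λ = hc/ΔE = (6.626×10^-34·2.998×10^8)/3.618×10^-19 = 5.49×10^-7 m = 549 nm.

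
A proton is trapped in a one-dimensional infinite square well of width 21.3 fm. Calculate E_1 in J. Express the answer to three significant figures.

For an infinite well E_n = n²h²/(8m_pL²), so E_1 = h²/(8m_pL²) = (6.626×10^-34)²/(8·1.673×10^-27·(2.13×10^-14 m)²) = 7.230×10^-14 J.

E_1 = 7.23×10^-14 J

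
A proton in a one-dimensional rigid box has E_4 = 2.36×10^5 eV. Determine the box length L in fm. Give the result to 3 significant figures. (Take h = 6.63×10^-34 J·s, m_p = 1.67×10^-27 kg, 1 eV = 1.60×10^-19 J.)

L = 118 fm

From E_n = n²h²/(8m_pL²), L = n·h/√(8m_pE_n).
E_4 = 2.36×10^5 eV = 3.776×10^-14 J, so L = 4·6.63×10^-34/√(8·1.67×10^-27·3.776×10^-14) = 1.18×10^-13 m = 118 fm.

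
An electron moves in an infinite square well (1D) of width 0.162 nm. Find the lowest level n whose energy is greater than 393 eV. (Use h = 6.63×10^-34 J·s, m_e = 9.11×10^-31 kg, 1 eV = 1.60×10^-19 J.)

E_1 = h²/(8m_eL²) = 2.298×10^-18 J = 14.36 eV.
Need n² > 393/14.36 = 27.37, i.e. n > 5.232.
The smallest integer satisfying this is n = 6.

n = 6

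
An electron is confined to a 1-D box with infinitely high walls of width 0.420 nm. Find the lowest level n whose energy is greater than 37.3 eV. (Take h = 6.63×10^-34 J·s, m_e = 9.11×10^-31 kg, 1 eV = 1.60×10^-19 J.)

E_1 = h²/(8m_eL²) = 3.419×10^-19 J = 2.137 eV.
Need n² > 37.3/2.137 = 17.45, i.e. n > 4.177.
The smallest integer satisfying this is n = 5.

n = 5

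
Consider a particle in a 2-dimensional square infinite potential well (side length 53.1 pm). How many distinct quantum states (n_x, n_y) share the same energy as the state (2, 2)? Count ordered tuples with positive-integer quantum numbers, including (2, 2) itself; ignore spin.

The level has n_x² + n_y² = 8. The ordered positive-integer solutions are (2, 2).
That gives 1 state.

degeneracy = 1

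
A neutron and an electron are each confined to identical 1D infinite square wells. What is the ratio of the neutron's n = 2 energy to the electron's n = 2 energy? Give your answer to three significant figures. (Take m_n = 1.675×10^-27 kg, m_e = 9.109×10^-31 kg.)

E_n ∝ 1/m at fixed n and L, so the ratio is m_e/m_n = 9.109×10^-31/1.675×10^-27 = 5.44×10^-4.

5.44×10^-4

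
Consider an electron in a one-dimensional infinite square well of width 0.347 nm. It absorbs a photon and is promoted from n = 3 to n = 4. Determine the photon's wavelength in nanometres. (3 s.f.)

E_1 = h²/(8m_eL²) = 5.004×10^-19 J, so ΔE = (4² − 3²)E_1 = 3.503×10^-18 J.
λ = hc/ΔE = (6.626×10^-34·2.998×10^8)/3.503×10^-18 = 5.67×10^-8 m = 56.7 nm.

λ = 56.7 nm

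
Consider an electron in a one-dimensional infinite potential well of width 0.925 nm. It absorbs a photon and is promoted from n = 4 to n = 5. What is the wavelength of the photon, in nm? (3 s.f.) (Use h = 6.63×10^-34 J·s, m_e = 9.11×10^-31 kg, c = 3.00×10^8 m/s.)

λ = 314 nm

E_1 = h²/(8m_eL²) = 7.049×10^-20 J, so ΔE = (5² − 4²)E_1 = 6.344×10^-19 J.
λ = hc/ΔE = (6.63×10^-34·3.00×10^8)/6.344×10^-19 = 3.14×10^-7 m = 314 nm.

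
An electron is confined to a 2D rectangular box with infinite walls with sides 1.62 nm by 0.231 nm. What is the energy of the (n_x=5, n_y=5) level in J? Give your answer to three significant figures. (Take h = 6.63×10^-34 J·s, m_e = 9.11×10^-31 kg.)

For a 2D rectangular well E = (h²/8m_e)·Σ n_i²/L_i² = (6.63×10^-34)²/(8·9.11×10^-31) · [5²/(1.62 nm)² + 5²/(0.231 nm)²].
Evaluating gives E = 2.88×10^-17 J.

E = 2.88×10^-17 J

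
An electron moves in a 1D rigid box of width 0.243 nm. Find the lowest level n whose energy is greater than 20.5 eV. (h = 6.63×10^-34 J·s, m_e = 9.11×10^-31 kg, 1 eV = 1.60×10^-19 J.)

n = 2

E_1 = h²/(8m_eL²) = 1.021×10^-18 J = 6.381 eV.
Need n² > 20.5/6.381 = 3.213, i.e. n > 1.792.
The smallest integer satisfying this is n = 2.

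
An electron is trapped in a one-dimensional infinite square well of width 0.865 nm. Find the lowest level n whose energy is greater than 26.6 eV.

n = 8

E_1 = h²/(8m_eL²) = 8.052×10^-20 J = 0.5026 eV.
Need n² > 26.6/0.5026 = 52.92, i.e. n > 7.275.
The smallest integer satisfying this is n = 8.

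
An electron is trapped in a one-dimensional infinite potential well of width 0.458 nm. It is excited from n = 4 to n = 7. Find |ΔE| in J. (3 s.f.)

|ΔE| = 9.48×10^-18 J

E_1 = h²/(8m_eL²) = 2.872×10^-19 J.
|ΔE| = |4² − 7²|·E_1 = 33·2.872×10^-19 J = 9.48×10^-18 J.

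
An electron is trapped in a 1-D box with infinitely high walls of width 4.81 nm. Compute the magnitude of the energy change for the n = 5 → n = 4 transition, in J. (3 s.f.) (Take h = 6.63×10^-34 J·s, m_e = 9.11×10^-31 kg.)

|ΔE| = 2.35×10^-20 J

E_1 = h²/(8m_eL²) = 2.607×10^-21 J.
|ΔE| = |5² − 4²|·E_1 = 9·2.607×10^-21 J = 2.35×10^-20 J.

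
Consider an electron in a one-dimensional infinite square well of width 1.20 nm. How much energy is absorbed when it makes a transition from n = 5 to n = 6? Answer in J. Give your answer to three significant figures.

|ΔE| = 4.60×10^-19 J

E_1 = h²/(8m_eL²) = 4.184×10^-20 J.
|ΔE| = |5² − 6²|·E_1 = 11·4.184×10^-20 J = 4.60×10^-19 J.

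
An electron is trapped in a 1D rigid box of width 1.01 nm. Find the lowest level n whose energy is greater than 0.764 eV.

n = 2

E_1 = h²/(8m_eL²) = 5.906×10^-20 J = 0.3687 eV.
Need n² > 0.764/0.3687 = 2.072, i.e. n > 1.439.
The smallest integer satisfying this is n = 2.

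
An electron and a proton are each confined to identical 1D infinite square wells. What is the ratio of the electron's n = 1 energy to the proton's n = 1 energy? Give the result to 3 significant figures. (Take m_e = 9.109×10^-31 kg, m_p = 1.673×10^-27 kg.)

1.84×10^3

E_n ∝ 1/m at fixed n and L, so the ratio is m_p/m_e = 1.673×10^-27/9.109×10^-31 = 1.84×10^3.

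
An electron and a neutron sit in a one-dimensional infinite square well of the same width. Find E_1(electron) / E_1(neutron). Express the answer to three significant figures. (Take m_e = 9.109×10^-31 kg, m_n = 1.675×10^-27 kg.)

1.84×10^3

E_n ∝ 1/m at fixed n and L, so the ratio is m_n/m_e = 1.675×10^-27/9.109×10^-31 = 1.84×10^3.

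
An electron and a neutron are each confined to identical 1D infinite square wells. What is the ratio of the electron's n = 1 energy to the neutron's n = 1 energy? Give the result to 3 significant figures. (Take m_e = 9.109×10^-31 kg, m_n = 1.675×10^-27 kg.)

1.84×10^3

E_n ∝ 1/m at fixed n and L, so the ratio is m_n/m_e = 1.675×10^-27/9.109×10^-31 = 1.84×10^3.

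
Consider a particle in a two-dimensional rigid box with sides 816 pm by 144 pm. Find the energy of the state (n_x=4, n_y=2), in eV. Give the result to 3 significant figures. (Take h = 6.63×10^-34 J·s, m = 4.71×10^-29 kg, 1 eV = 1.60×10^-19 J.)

E = 1.58 eV

For a 2D rectangular well E = (h²/8m)·Σ n_i²/L_i² = (6.63×10^-34)²/(8·4.71×10^-29) · [4²/(816 pm)² + 2²/(144 pm)²].
Evaluating gives E = 2.531×10^-19 J = 1.58 eV.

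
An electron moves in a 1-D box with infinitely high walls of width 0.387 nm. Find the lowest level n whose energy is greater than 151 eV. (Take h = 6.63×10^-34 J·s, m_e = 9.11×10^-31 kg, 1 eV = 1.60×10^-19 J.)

n = 8

E_1 = h²/(8m_eL²) = 4.027×10^-19 J = 2.517 eV.
Need n² > 151/2.517 = 59.99, i.e. n > 7.745.
The smallest integer satisfying this is n = 8.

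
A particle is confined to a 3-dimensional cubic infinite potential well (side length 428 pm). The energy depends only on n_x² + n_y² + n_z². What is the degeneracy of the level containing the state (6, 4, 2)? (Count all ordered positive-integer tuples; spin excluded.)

degeneracy = 6

The level has n_x² + n_y² + n_z² = 56. The ordered positive-integer solutions are (2, 4, 6), (2, 6, 4), (4, 2, 6), (4, 6, 2), (6, 2, 4), (6, 4, 2).
That gives 6 states.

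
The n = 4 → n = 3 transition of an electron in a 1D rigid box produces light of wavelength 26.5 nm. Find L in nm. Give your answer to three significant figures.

L = 0.237 nm

The photon carries ΔE = hc/λ = 6.626×10^-34·2.998×10^8/2.65×10^-8 m = 7.496×10^-18 J.
Since ΔE = (4² − 3²)E_1, E_1 = 1.071×10^-18 J, and L = h/√(8m_eE_1) = 2.37×10^-10 m = 0.237 nm.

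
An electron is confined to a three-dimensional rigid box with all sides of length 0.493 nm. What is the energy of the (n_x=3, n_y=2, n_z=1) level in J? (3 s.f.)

For a 3D rectangular well E = (h²/8m_e)·Σ n_i²/L_i² = (6.626×10^-34)²/(8·9.109×10^-31) · [3²/(0.493 nm)² + 2²/(0.493 nm)² + 1²/(0.493 nm)²].
Evaluating gives E = 3.47×10^-18 J.

E = 3.47×10^-18 J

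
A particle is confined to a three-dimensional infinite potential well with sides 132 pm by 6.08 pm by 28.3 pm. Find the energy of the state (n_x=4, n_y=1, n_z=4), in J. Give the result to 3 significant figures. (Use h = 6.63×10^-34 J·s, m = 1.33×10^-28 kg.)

E = 1.98×10^-17 J

For a 3D rectangular well E = (h²/8m)·Σ n_i²/L_i² = (6.63×10^-34)²/(8·1.33×10^-28) · [4²/(132 pm)² + 1²/(6.08 pm)² + 4²/(28.3 pm)²].
Evaluating gives E = 1.98×10^-17 J.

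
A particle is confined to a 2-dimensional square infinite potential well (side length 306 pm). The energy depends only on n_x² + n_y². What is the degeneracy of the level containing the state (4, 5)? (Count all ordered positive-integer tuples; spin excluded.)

The level has n_x² + n_y² = 41. The ordered positive-integer solutions are (4, 5), (5, 4).
That gives 2 states.

degeneracy = 2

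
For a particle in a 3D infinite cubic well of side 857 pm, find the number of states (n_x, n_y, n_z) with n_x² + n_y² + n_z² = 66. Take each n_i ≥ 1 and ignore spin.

The level has n_x² + n_y² + n_z² = 66. The ordered positive-integer solutions are (1, 1, 8), (1, 4, 7), (1, 7, 4), (1, 8, 1), (4, 1, 7), (4, 5, 5), (4, 7, 1), (5, 4, 5), (5, 5, 4), (7, 1, 4), (7, 4, 1), (8, 1, 1).
That gives 12 states.

degeneracy = 12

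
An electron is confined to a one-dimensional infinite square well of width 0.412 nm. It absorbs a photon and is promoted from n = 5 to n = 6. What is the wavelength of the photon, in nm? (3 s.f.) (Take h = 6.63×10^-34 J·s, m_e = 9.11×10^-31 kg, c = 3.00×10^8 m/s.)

λ = 50.9 nm

E_1 = h²/(8m_eL²) = 3.553×10^-19 J, so ΔE = (6² − 5²)E_1 = 3.908×10^-18 J.
λ = hc/ΔE = (6.63×10^-34·3.00×10^8)/3.908×10^-18 = 5.09×10^-8 m = 50.9 nm.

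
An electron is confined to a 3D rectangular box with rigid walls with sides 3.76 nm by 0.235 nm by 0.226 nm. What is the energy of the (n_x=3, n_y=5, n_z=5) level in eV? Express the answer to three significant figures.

For a 3D rectangular well E = (h²/8m_e)·Σ n_i²/L_i² = (6.626×10^-34)²/(8·9.109×10^-31) · [3²/(3.76 nm)² + 5²/(0.235 nm)² + 5²/(0.226 nm)²].
Evaluating gives E = 5.680×10^-17 J = 355 eV.

E = 355 eV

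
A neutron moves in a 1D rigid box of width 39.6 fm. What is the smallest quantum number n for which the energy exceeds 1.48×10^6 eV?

E_1 = h²/(8m_nL²) = 2.089×10^-14 J = 1.304×10^5 eV.
Need n² > 1.48×10^6/1.304×10^5 = 11.35, i.e. n > 3.369.
The smallest integer satisfying this is n = 4.

n = 4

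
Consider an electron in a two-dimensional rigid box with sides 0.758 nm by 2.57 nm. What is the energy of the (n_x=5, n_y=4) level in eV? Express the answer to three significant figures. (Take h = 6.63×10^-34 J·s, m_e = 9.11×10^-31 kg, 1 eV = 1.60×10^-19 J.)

For a 2D rectangular well E = (h²/8m_e)·Σ n_i²/L_i² = (6.63×10^-34)²/(8·9.11×10^-31) · [5²/(0.758 nm)² + 4²/(2.57 nm)²].
Evaluating gives E = 2.770×10^-18 J = 17.3 eV.

E = 17.3 eV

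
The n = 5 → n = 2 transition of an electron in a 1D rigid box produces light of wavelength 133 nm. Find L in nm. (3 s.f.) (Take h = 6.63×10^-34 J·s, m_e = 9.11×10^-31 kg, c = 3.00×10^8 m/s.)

The photon carries ΔE = hc/λ = 6.63×10^-34·3.00×10^8/1.33×10^-7 m = 1.495×10^-18 J.
Since ΔE = (5² − 2²)E_1, E_1 = 7.119×10^-20 J, and L = h/√(8m_eE_1) = 9.20×10^-10 m = 0.920 nm.

L = 0.920 nm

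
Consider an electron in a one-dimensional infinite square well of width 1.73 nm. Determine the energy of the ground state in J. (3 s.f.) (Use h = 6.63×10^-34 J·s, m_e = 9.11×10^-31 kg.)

E_1 = 2.02×10^-20 J

For an infinite well E_n = n²h²/(8m_eL²), so E_1 = h²/(8m_eL²) = (6.63×10^-34)²/(8·9.11×10^-31·(1.73×10^-9 m)²) = 2.015×10^-20 J.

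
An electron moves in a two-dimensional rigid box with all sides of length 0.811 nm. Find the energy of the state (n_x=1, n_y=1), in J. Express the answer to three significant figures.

E = 1.83×10^-19 J

For a 2D rectangular well E = (h²/8m_e)·Σ n_i²/L_i² = (6.626×10^-34)²/(8·9.109×10^-31) · [1²/(0.811 nm)² + 1²/(0.811 nm)²].
Evaluating gives E = 1.83×10^-19 J.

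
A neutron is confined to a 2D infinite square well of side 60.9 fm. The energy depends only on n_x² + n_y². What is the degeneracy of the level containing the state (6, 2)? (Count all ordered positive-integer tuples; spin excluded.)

degeneracy = 2

The level has n_x² + n_y² = 40. The ordered positive-integer solutions are (2, 6), (6, 2).
That gives 2 states.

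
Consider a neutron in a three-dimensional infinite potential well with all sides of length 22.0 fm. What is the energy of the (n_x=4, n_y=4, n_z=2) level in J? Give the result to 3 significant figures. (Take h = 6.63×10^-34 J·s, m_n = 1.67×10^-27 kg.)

E = 2.45×10^-12 J

For a 3D rectangular well E = (h²/8m_n)·Σ n_i²/L_i² = (6.63×10^-34)²/(8·1.67×10^-27) · [4²/(22.0 fm)² + 4²/(22.0 fm)² + 2²/(22.0 fm)²].
Evaluating gives E = 2.45×10^-12 J.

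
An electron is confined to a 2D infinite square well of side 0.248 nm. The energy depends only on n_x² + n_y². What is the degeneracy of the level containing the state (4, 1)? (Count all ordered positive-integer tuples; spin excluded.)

The level has n_x² + n_y² = 17. The ordered positive-integer solutions are (1, 4), (4, 1).
That gives 2 states.

degeneracy = 2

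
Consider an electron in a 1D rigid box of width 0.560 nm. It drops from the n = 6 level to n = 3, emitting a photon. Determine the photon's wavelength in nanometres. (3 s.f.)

E_1 = h²/(8m_eL²) = 1.921×10^-19 J, so ΔE = (6² − 3²)E_1 = 5.187×10^-18 J.
λ = hc/ΔE = (6.626×10^-34·2.998×10^8)/5.187×10^-18 = 3.83×10^-8 m = 38.3 nm.

λ = 38.3 nm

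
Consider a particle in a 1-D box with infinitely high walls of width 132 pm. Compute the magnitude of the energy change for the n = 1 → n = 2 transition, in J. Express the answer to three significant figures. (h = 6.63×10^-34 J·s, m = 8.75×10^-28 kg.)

|ΔE| = 1.08×10^-20 J

E_1 = h²/(8mL²) = 3.604×10^-21 J.
|ΔE| = |1² − 2²|·E_1 = 3·3.604×10^-21 J = 1.08×10^-20 J.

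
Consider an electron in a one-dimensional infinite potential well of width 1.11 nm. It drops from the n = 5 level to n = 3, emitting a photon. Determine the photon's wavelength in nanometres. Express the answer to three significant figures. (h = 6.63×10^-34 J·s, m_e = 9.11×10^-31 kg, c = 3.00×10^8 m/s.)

λ = 254 nm

E_1 = h²/(8m_eL²) = 4.895×10^-20 J, so ΔE = (5² − 3²)E_1 = 7.832×10^-19 J.
λ = hc/ΔE = (6.63×10^-34·3.00×10^8)/7.832×10^-19 = 2.54×10^-7 m = 254 nm.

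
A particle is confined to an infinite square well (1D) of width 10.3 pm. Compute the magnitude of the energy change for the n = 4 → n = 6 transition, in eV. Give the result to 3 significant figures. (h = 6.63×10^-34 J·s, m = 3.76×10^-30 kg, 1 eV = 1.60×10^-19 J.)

E_1 = h²/(8mL²) = 1.377×10^-16 J.
|ΔE| = |4² − 6²|·E_1 = 20·1.377×10^-16 J = 2.754×10^-15 J = 1.72×10^4 eV.

|ΔE| = 1.72×10^4 eV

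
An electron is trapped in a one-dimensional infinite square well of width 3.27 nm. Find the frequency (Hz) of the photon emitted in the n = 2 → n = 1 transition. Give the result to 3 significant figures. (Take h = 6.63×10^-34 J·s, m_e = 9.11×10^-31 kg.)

E_1 = h²/(8m_eL²) = 5.641×10^-21 J and ΔE = (2² − 1²)E_1 = 1.692×10^-20 J.
f = ΔE/h = 1.692×10^-20/6.63×10^-34 = 2.55×10^13 Hz.

f = 2.55×10^13 Hz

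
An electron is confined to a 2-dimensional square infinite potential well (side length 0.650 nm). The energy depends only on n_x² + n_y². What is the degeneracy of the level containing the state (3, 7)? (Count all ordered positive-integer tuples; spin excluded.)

degeneracy = 2

The level has n_x² + n_y² = 58. The ordered positive-integer solutions are (3, 7), (7, 3).
That gives 2 states.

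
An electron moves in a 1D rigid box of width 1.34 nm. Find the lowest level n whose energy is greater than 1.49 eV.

E_1 = h²/(8m_eL²) = 3.355×10^-20 J = 0.2094 eV.
Need n² > 1.49/0.2094 = 7.116, i.e. n > 2.668.
The smallest integer satisfying this is n = 3.

n = 3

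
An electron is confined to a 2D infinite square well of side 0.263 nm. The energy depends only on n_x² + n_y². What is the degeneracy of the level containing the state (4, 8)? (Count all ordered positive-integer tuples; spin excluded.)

degeneracy = 2

The level has n_x² + n_y² = 80. The ordered positive-integer solutions are (4, 8), (8, 4).
That gives 2 states.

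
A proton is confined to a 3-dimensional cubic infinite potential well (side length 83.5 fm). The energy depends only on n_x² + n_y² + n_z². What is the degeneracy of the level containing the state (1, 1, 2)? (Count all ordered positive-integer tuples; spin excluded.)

The level has n_x² + n_y² + n_z² = 6. The ordered positive-integer solutions are (1, 1, 2), (1, 2, 1), (2, 1, 1).
That gives 3 states.

degeneracy = 3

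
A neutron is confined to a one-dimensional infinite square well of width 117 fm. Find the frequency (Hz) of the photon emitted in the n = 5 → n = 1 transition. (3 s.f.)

f = 8.67×10^19 Hz

E_1 = h²/(8m_nL²) = 2.393×10^-15 J and ΔE = (5² − 1²)E_1 = 5.743×10^-14 J.
f = ΔE/h = 5.743×10^-14/6.626×10^-34 = 8.67×10^19 Hz.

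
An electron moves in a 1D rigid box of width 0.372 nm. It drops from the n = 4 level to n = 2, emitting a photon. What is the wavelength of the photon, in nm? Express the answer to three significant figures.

E_1 = h²/(8m_eL²) = 4.354×10^-19 J, so ΔE = (4² − 2²)E_1 = 5.225×10^-18 J.
λ = hc/ΔE = (6.626×10^-34·2.998×10^8)/5.225×10^-18 = 3.80×10^-8 m = 38.0 nm.

λ = 38.0 nm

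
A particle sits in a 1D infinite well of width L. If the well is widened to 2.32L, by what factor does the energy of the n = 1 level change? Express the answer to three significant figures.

E_n ∝ 1/L², so the energy scales by 1/2.32² = 0.186.

0.186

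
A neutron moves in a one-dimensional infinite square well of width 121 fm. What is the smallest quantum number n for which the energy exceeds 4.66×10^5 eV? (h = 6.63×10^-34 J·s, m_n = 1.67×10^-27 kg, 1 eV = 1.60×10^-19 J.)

E_1 = h²/(8m_nL²) = 2.247×10^-15 J = 1.404×10^4 eV.
Need n² > 4.66×10^5/1.404×10^4 = 33.19, i.e. n > 5.761.
The smallest integer satisfying this is n = 6.

n = 6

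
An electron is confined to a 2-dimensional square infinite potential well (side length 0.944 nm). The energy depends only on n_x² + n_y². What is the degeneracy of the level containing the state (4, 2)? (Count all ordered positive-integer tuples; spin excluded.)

The level has n_x² + n_y² = 20. The ordered positive-integer solutions are (2, 4), (4, 2).
That gives 2 states.

degeneracy = 2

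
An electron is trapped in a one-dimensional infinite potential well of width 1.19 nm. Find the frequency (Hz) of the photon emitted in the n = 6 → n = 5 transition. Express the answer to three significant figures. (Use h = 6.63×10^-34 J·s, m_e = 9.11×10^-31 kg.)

E_1 = h²/(8m_eL²) = 4.259×10^-20 J and ΔE = (6² − 5²)E_1 = 4.685×10^-19 J.
f = ΔE/h = 4.685×10^-19/6.63×10^-34 = 7.07×10^14 Hz.

f = 7.07×10^14 Hz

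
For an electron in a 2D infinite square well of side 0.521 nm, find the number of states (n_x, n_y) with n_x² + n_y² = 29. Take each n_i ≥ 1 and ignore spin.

degeneracy = 2

The level has n_x² + n_y² = 29. The ordered positive-integer solutions are (2, 5), (5, 2).
That gives 2 states.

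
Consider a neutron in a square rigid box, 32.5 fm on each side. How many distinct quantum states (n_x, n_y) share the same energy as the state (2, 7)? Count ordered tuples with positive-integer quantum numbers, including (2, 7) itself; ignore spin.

degeneracy = 2

The level has n_x² + n_y² = 53. The ordered positive-integer solutions are (2, 7), (7, 2).
That gives 2 states.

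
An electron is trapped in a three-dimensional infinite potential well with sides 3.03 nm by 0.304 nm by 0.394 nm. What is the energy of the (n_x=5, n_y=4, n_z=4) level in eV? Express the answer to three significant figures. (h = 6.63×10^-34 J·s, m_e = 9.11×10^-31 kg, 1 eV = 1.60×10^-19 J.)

For a 3D rectangular well E = (h²/8m_e)·Σ n_i²/L_i² = (6.63×10^-34)²/(8·9.11×10^-31) · [5²/(3.03 nm)² + 4²/(0.304 nm)² + 4²/(0.394 nm)²].
Evaluating gives E = 1.682×10^-17 J = 105 eV.

E = 105 eV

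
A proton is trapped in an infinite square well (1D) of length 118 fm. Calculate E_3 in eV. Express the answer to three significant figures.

E_3 = 1.32×10^5 eV

For an infinite well E_n = n²h²/(8m_pL²), so E_1 = h²/(8m_pL²) = (6.626×10^-34)²/(8·1.673×10^-27·(1.18×10^-13 m)²) = 2.356×10^-15 J.
Then E_3 = 3²·E_1 = 9·2.356×10^-15 J = 2.120×10^-14 J.
Converting, E_3 = 2.120×10^-14 J / (1.602×10^-19 J/eV) = 1.32×10^5 eV.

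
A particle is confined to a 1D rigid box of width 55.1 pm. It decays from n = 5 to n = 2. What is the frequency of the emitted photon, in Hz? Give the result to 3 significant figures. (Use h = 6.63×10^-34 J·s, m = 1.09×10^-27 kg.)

E_1 = h²/(8mL²) = 1.660×10^-20 J and ΔE = (5² − 2²)E_1 = 3.486×10^-19 J.
f = ΔE/h = 3.486×10^-19/6.63×10^-34 = 5.26×10^14 Hz.

f = 5.26×10^14 Hz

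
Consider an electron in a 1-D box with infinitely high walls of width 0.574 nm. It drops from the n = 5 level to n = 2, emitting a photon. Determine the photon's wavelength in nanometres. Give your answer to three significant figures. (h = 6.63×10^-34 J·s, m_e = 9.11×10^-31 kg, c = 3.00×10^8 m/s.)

E_1 = h²/(8m_eL²) = 1.831×10^-19 J, so ΔE = (5² − 2²)E_1 = 3.845×10^-18 J.
λ = hc/ΔE = (6.63×10^-34·3.00×10^8)/3.845×10^-18 = 5.17×10^-8 m = 51.7 nm.

λ = 51.7 nm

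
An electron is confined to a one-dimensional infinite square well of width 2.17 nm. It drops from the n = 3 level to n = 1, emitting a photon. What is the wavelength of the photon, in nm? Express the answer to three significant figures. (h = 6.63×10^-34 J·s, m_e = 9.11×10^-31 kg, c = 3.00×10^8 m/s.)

E_1 = h²/(8m_eL²) = 1.281×10^-20 J, so ΔE = (3² − 1²)E_1 = 1.025×10^-19 J.
λ = hc/ΔE = (6.63×10^-34·3.00×10^8)/1.025×10^-19 = 1.94×10^-6 m = 1.94×10^3 nm.

λ = 1.94×10^3 nm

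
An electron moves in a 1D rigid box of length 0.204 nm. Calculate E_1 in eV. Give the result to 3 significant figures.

For an infinite well E_n = n²h²/(8m_eL²), so E_1 = h²/(8m_eL²) = (6.626×10^-34)²/(8·9.109×10^-31·(2.04×10^-10 m)²) = 1.448×10^-18 J.
Converting, E_1 = 1.448×10^-18 J / (1.602×10^-19 J/eV) = 9.04 eV.

E_1 = 9.04 eV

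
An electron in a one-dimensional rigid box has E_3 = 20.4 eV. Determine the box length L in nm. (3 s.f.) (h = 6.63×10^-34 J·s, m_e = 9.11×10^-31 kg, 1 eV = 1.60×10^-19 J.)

From E_n = n²h²/(8m_eL²), L = n·h/√(8m_eE_n).
E_3 = 20.4 eV = 3.264×10^-18 J, so L = 3·6.63×10^-34/√(8·9.11×10^-31·3.264×10^-18) = 4.08×10^-10 m = 0.408 nm.

L = 0.408 nm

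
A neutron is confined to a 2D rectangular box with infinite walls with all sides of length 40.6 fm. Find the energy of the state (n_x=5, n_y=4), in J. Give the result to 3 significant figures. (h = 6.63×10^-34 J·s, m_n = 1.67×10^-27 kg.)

For a 2D rectangular well E = (h²/8m_n)·Σ n_i²/L_i² = (6.63×10^-34)²/(8·1.67×10^-27) · [5²/(40.6 fm)² + 4²/(40.6 fm)²].
Evaluating gives E = 8.18×10^-13 J.

E = 8.18×10^-13 J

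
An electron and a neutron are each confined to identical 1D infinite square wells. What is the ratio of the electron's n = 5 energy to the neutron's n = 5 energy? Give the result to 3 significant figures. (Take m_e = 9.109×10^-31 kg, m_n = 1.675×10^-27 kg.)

E_n ∝ 1/m at fixed n and L, so the ratio is m_n/m_e = 1.675×10^-27/9.109×10^-31 = 1.84×10^3.

1.84×10^3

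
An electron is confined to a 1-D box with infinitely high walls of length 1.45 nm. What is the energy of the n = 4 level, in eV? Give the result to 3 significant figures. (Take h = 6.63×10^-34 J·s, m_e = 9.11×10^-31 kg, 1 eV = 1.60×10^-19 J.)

E_4 = 2.87 eV

For an infinite well E_n = n²h²/(8m_eL²), so E_1 = h²/(8m_eL²) = (6.63×10^-34)²/(8·9.11×10^-31·(1.45×10^-9 m)²) = 2.869×10^-20 J.
Then E_4 = 4²·E_1 = 16·2.869×10^-20 J = 4.590×10^-19 J.
Converting, E_4 = 4.590×10^-19 J / (1.60×10^-19 J/eV) = 2.87 eV.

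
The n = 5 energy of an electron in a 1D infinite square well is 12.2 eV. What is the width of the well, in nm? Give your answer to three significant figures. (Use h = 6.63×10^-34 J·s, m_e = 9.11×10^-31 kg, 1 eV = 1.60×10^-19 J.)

L = 0.879 nm

From E_n = n²h²/(8m_eL²), L = n·h/√(8m_eE_n).
E_5 = 12.2 eV = 1.952×10^-18 J, so L = 5·6.63×10^-34/√(8·9.11×10^-31·1.952×10^-18) = 8.79×10^-10 m = 0.879 nm.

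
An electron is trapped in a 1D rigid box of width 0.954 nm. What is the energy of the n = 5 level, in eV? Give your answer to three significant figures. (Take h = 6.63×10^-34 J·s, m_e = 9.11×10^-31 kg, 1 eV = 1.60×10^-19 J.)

E_5 = 10.4 eV

For an infinite well E_n = n²h²/(8m_eL²), so E_1 = h²/(8m_eL²) = (6.63×10^-34)²/(8·9.11×10^-31·(9.54×10^-10 m)²) = 6.627×10^-20 J.
Then E_5 = 5²·E_1 = 25·6.627×10^-20 J = 1.657×10^-18 J.
Converting, E_5 = 1.657×10^-18 J / (1.60×10^-19 J/eV) = 10.4 eV.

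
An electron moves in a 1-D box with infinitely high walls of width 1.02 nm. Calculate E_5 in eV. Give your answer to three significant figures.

For an infinite well E_n = n²h²/(8m_eL²), so E_1 = h²/(8m_eL²) = (6.626×10^-34)²/(8·9.109×10^-31·(1.02×10^-9 m)²) = 5.791×10^-20 J.
Then E_5 = 5²·E_1 = 25·5.791×10^-20 J = 1.448×10^-18 J.
Converting, E_5 = 1.448×10^-18 J / (1.602×10^-19 J/eV) = 9.04 eV.

E_5 = 9.04 eV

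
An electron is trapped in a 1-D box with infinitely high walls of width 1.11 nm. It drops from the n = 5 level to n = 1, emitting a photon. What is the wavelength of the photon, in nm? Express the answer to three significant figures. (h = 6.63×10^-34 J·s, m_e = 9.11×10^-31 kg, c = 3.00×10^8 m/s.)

E_1 = h²/(8m_eL²) = 4.895×10^-20 J, so ΔE = (5² − 1²)E_1 = 1.175×10^-18 J.
λ = hc/ΔE = (6.63×10^-34·3.00×10^8)/1.175×10^-18 = 1.69×10^-7 m = 169 nm.

λ = 169 nm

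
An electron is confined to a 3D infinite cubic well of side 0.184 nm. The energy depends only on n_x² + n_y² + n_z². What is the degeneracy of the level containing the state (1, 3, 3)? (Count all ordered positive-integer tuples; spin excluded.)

degeneracy = 3

The level has n_x² + n_y² + n_z² = 19. The ordered positive-integer solutions are (1, 3, 3), (3, 1, 3), (3, 3, 1).
That gives 3 states.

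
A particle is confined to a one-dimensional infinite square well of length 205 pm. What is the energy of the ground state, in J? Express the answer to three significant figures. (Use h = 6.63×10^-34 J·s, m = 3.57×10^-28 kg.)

For an infinite well E_n = n²h²/(8mL²), so E_1 = h²/(8mL²) = (6.63×10^-34)²/(8·3.57×10^-28·(2.05×10^-10 m)²) = 3.662×10^-21 J.

E_1 = 3.66×10^-21 J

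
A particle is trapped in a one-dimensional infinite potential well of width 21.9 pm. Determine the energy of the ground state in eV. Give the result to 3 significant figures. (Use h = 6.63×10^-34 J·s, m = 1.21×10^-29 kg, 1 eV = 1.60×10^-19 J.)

E_1 = 59.2 eV

For an infinite well E_n = n²h²/(8mL²), so E_1 = h²/(8mL²) = (6.63×10^-34)²/(8·1.21×10^-29·(2.19×10^-11 m)²) = 9.468×10^-18 J.
Converting, E_1 = 9.468×10^-18 J / (1.60×10^-19 J/eV) = 59.2 eV.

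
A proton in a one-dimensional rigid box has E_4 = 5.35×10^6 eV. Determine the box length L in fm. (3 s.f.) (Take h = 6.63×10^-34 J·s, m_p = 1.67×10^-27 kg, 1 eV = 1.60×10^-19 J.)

From E_n = n²h²/(8m_pL²), L = n·h/√(8m_pE_n).
E_4 = 5.35×10^6 eV = 8.560×10^-13 J, so L = 4·6.63×10^-34/√(8·1.67×10^-27·8.560×10^-13) = 2.48×10^-14 m = 24.8 fm.

L = 24.8 fm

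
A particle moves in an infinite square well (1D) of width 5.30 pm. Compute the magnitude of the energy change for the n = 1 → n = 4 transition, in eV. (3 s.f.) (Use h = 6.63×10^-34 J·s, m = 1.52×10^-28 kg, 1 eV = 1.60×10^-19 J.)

E_1 = h²/(8mL²) = 1.287×10^-17 J.
|ΔE| = |1² − 4²|·E_1 = 15·1.287×10^-17 J = 1.931×10^-16 J = 1.21×10^3 eV.

|ΔE| = 1.21×10^3 eV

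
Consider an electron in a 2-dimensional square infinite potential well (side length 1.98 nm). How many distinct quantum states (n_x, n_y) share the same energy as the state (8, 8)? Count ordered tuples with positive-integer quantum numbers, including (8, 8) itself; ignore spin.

The level has n_x² + n_y² = 128. The ordered positive-integer solutions are (8, 8).
That gives 1 state.

degeneracy = 1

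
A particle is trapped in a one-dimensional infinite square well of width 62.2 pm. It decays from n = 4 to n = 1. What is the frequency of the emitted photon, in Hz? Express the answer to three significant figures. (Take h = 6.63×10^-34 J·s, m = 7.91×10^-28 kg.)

f = 4.06×10^14 Hz

E_1 = h²/(8mL²) = 1.795×10^-20 J and ΔE = (4² − 1²)E_1 = 2.692×10^-19 J.
f = ΔE/h = 2.692×10^-19/6.63×10^-34 = 4.06×10^14 Hz.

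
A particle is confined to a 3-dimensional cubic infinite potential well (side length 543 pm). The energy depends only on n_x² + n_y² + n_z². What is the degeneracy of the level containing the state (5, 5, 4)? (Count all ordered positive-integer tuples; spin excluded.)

The level has n_x² + n_y² + n_z² = 66. The ordered positive-integer solutions are (1, 1, 8), (1, 4, 7), (1, 7, 4), (1, 8, 1), (4, 1, 7), (4, 5, 5), (4, 7, 1), (5, 4, 5), (5, 5, 4), (7, 1, 4), (7, 4, 1), (8, 1, 1).
That gives 12 states.

degeneracy = 12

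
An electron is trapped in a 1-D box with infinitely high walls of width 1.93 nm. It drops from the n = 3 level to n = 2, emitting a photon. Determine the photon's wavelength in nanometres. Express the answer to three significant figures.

E_1 = h²/(8m_eL²) = 1.617×10^-20 J, so ΔE = (3² − 2²)E_1 = 8.085×10^-20 J.
λ = hc/ΔE = (6.626×10^-34·2.998×10^8)/8.085×10^-20 = 2.46×10^-6 m = 2.46×10^3 nm.

λ = 2.46×10^3 nm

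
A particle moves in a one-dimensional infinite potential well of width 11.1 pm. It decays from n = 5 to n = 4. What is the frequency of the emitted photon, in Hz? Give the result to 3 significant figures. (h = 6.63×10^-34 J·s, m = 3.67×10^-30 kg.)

E_1 = h²/(8mL²) = 1.215×10^-16 J and ΔE = (5² − 4²)E_1 = 1.094×10^-15 J.
f = ΔE/h = 1.094×10^-15/6.63×10^-34 = 1.65×10^18 Hz.

f = 1.65×10^18 Hz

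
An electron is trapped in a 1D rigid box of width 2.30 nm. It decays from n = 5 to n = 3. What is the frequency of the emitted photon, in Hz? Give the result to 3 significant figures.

E_1 = h²/(8m_eL²) = 1.139×10^-20 J and ΔE = (5² − 3²)E_1 = 1.822×10^-19 J.
f = ΔE/h = 1.822×10^-19/6.626×10^-34 = 2.75×10^14 Hz.

f = 2.75×10^14 Hz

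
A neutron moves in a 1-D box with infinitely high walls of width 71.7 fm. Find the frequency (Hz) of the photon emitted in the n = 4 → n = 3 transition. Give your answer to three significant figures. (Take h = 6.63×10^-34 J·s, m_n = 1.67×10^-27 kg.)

f = 6.76×10^19 Hz

E_1 = h²/(8m_nL²) = 6.400×10^-15 J and ΔE = (4² − 3²)E_1 = 4.480×10^-14 J.
f = ΔE/h = 4.480×10^-14/6.63×10^-34 = 6.76×10^19 Hz.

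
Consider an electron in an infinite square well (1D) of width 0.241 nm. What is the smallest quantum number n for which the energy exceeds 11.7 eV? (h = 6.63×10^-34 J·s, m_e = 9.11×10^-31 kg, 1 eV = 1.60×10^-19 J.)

n = 2

E_1 = h²/(8m_eL²) = 1.038×10^-18 J = 6.487 eV.
Need n² > 11.7/6.487 = 1.804, i.e. n > 1.343.
The smallest integer satisfying this is n = 2.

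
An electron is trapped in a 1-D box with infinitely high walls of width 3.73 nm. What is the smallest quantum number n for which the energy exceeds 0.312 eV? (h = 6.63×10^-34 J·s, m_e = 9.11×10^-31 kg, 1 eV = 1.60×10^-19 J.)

E_1 = h²/(8m_eL²) = 4.335×10^-21 J = 0.02709 eV.
Need n² > 0.312/0.02709 = 11.52, i.e. n > 3.394.
The smallest integer satisfying this is n = 4.

n = 4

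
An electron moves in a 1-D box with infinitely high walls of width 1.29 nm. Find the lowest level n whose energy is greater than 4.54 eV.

E_1 = h²/(8m_eL²) = 3.620×10^-20 J = 0.2260 eV.
Need n² > 4.54/0.2260 = 20.09, i.e. n > 4.482.
The smallest integer satisfying this is n = 5.

n = 5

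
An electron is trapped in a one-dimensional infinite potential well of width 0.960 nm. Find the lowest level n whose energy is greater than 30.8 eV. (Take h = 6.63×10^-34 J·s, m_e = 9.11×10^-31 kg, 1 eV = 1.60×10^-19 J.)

n = 9

E_1 = h²/(8m_eL²) = 6.544×10^-20 J = 0.4090 eV.
Need n² > 30.8/0.4090 = 75.31, i.e. n > 8.678.
The smallest integer satisfying this is n = 9.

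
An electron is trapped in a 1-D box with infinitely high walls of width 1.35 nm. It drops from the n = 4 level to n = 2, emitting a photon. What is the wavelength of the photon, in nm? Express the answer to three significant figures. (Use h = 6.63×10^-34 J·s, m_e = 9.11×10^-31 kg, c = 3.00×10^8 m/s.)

E_1 = h²/(8m_eL²) = 3.309×10^-20 J, so ΔE = (4² − 2²)E_1 = 3.971×10^-19 J.
λ = hc/ΔE = (6.63×10^-34·3.00×10^8)/3.971×10^-19 = 5.01×10^-7 m = 501 nm.

λ = 501 nm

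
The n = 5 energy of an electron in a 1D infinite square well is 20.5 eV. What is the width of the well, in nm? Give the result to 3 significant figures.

L = 0.677 nm

From E_n = n²h²/(8m_eL²), L = n·h/√(8m_eE_n).
E_5 = 20.5 eV = 3.284×10^-18 J, so L = 5·6.626×10^-34/√(8·9.109×10^-31·3.284×10^-18) = 6.77×10^-10 m = 0.677 nm.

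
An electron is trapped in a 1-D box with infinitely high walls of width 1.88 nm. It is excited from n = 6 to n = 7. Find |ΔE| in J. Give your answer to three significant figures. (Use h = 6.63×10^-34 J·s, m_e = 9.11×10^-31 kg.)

|ΔE| = 2.22×10^-19 J

E_1 = h²/(8m_eL²) = 1.706×10^-20 J.
|ΔE| = |6² − 7²|·E_1 = 13·1.706×10^-20 J = 2.22×10^-19 J.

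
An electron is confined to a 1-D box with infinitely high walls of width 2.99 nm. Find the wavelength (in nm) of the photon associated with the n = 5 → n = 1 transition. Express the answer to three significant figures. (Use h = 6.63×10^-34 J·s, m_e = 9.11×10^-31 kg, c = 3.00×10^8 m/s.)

E_1 = h²/(8m_eL²) = 6.746×10^-21 J, so ΔE = (5² − 1²)E_1 = 1.619×10^-19 J.
λ = hc/ΔE = (6.63×10^-34·3.00×10^8)/1.619×10^-19 = 1.23×10^-6 m = 1.23×10^3 nm.

λ = 1.23×10^3 nm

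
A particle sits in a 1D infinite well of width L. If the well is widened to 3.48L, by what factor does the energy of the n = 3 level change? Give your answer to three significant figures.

0.0826

E_n ∝ 1/L², so the energy scales by 1/3.48² = 0.0826.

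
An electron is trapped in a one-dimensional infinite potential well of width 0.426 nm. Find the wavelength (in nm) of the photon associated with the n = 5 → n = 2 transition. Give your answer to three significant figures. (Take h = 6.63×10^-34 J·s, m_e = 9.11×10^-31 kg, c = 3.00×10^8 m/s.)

λ = 28.5 nm

E_1 = h²/(8m_eL²) = 3.324×10^-19 J, so ΔE = (5² − 2²)E_1 = 6.980×10^-18 J.
λ = hc/ΔE = (6.63×10^-34·3.00×10^8)/6.980×10^-18 = 2.85×10^-8 m = 28.5 nm.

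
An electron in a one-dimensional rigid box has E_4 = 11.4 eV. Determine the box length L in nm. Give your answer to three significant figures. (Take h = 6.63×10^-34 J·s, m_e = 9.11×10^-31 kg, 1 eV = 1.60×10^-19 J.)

L = 0.727 nm

From E_n = n²h²/(8m_eL²), L = n·h/√(8m_eE_n).
E_4 = 11.4 eV = 1.824×10^-18 J, so L = 4·6.63×10^-34/√(8·9.11×10^-31·1.824×10^-18) = 7.27×10^-10 m = 0.727 nm.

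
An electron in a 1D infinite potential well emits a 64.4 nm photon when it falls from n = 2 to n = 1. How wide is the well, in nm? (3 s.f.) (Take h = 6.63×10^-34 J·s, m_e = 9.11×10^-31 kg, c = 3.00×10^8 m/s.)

L = 0.242 nm

The photon carries ΔE = hc/λ = 6.63×10^-34·3.00×10^8/6.44×10^-8 m = 3.089×10^-18 J.
Since ΔE = (2² − 1²)E_1, E_1 = 1.030×10^-18 J, and L = h/√(8m_eE_1) = 2.42×10^-10 m = 0.242 nm.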